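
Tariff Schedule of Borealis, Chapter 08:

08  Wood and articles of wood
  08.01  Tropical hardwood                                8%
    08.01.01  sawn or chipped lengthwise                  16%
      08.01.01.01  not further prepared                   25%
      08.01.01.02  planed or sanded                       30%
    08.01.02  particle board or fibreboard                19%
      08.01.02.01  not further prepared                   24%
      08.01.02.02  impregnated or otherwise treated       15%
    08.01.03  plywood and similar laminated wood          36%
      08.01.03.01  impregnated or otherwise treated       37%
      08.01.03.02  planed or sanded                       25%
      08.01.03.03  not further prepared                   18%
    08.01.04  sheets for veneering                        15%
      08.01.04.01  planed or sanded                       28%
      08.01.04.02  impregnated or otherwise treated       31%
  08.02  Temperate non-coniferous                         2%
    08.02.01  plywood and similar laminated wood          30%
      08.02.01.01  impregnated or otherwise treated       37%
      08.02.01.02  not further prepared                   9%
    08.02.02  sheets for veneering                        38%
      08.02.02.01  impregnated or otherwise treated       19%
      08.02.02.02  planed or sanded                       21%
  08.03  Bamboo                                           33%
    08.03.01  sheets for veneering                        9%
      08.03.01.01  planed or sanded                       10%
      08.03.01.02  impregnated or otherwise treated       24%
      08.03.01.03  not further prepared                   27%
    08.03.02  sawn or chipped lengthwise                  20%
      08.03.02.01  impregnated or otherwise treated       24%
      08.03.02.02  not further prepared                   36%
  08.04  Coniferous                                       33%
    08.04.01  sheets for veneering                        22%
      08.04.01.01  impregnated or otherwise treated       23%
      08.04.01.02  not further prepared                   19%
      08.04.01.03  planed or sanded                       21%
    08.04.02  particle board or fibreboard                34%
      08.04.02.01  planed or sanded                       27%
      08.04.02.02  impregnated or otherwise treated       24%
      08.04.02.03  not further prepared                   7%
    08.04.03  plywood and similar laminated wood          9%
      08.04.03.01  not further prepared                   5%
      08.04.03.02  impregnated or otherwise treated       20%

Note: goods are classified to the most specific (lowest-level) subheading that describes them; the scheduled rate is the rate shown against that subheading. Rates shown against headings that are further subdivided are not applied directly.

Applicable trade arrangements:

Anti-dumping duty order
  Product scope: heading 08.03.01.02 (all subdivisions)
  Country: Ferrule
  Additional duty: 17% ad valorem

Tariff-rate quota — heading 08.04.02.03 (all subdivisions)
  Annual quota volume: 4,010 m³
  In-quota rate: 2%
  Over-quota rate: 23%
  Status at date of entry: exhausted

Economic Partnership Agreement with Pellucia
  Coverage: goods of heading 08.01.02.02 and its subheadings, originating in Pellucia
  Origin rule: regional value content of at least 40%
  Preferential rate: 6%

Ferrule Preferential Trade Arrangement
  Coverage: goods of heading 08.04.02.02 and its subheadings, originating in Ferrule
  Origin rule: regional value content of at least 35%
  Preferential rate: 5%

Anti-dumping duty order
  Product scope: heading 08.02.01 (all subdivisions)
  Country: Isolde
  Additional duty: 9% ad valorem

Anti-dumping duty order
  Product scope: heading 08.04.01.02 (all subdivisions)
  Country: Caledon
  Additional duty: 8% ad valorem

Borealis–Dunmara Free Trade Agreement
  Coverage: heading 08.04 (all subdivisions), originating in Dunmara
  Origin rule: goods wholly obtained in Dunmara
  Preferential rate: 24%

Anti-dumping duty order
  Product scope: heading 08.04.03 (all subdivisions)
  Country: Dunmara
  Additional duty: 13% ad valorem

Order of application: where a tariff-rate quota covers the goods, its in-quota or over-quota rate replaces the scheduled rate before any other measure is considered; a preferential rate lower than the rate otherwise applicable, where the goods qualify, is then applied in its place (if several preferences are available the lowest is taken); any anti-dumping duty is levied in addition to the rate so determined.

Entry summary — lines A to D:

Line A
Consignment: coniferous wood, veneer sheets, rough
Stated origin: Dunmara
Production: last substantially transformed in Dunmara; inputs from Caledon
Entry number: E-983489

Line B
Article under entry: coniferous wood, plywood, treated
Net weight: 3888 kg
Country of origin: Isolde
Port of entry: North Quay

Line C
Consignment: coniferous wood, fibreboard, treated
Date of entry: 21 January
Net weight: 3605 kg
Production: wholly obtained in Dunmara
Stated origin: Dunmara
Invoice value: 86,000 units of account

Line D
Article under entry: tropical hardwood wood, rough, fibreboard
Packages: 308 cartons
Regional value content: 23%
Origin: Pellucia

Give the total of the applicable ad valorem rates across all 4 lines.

87%

Line A: coniferous → 08.04; veneer sheets → 08.04.01; rough → 08.04.01.02. Scheduled 19%. Dunmara agreement on 08.04: not wholly obtained. → 19%.
Line B: coniferous → 08.04; plywood → 08.04.03; treated → 08.04.03.02. Scheduled 20%. No special measure applies. → 20%.
Line C: coniferous → 08.04; fibreboard → 08.04.02; treated → 08.04.02.02. Scheduled 24%. Dunmara agreement on 08.04: wholly obtained → 24% available; preference 24% not lower than 24% → no reduction. → 24%.
Line D: tropical hardwood → 08.01; fibreboard → 08.01.02; rough → 08.01.02.01. Scheduled 24%. Pellucia agreement on 08.01.02.02: 08.01.02.01 not covered. → 24%.
Sum: 19% + 20% + 24% + 24% = 87%.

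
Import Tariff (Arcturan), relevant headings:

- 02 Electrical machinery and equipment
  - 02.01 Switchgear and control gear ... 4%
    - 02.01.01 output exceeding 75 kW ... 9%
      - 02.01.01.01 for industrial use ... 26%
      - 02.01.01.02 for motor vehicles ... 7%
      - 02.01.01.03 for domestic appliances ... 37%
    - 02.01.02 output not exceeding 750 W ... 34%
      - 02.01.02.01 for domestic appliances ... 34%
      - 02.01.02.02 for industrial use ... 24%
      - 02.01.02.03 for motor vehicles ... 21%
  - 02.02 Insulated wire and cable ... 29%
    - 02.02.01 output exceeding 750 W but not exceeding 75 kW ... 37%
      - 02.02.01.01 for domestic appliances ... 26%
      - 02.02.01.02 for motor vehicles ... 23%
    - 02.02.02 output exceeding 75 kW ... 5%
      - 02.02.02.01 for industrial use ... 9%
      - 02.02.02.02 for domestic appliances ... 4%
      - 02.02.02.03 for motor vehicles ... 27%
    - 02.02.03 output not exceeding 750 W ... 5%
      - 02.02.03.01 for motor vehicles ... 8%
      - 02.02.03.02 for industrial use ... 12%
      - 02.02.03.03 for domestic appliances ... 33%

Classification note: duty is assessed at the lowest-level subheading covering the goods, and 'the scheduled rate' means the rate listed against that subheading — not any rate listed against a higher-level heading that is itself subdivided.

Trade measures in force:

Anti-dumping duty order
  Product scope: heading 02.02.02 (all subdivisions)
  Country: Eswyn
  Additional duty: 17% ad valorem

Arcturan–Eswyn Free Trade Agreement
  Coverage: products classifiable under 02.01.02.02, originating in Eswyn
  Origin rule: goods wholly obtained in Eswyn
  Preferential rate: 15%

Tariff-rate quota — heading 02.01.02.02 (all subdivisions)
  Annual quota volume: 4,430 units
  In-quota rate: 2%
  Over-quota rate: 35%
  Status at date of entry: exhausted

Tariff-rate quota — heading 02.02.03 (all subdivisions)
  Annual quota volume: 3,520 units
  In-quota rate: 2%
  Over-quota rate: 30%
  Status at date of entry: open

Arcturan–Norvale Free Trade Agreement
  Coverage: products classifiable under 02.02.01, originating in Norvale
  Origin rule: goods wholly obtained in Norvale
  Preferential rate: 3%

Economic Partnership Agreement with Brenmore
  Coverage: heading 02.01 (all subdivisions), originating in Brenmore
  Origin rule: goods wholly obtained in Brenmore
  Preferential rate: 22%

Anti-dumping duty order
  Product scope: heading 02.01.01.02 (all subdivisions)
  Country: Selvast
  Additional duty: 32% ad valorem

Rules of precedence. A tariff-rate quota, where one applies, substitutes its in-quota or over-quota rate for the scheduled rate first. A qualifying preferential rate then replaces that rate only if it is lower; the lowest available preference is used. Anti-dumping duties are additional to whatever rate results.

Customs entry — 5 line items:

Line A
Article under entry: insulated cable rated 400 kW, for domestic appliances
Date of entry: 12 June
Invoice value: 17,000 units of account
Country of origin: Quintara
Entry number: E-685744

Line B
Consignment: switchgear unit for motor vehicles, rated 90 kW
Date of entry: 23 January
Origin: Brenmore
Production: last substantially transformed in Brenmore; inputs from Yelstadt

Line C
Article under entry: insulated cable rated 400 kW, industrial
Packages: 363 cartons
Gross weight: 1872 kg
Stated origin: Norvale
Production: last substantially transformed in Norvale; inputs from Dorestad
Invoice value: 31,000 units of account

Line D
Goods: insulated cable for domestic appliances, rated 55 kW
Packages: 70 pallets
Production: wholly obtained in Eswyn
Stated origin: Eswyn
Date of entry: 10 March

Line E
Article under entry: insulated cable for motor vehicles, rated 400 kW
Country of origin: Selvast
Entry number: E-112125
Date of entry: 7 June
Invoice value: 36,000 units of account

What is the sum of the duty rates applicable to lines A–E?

73%

Line A: insulated cable → 02.02; rated 400 kW → 02.02.02; for domestic appliances → 02.02.02.02. Scheduled 4%. No special measure applies. → 4%.
Line B: switchgear unit → 02.01; rated 90 kW → 02.01.01; for motor vehicles → 02.01.01.02. Scheduled 7%. Brenmore agreement on 02.01: not wholly obtained. → 7%.
Line C: insulated cable → 02.02; rated 400 kW → 02.02.02; industrial → 02.02.02.01. Scheduled 9%. Norvale agreement on 02.02.01: 02.02.02.01 not covered. → 9%.
Line D: insulated cable → 02.02; rated 55 kW → 02.02.01; for domestic appliances → 02.02.01.01. Scheduled 26%. Eswyn agreement on 02.01.02.02: 02.02.01.01 not covered. → 26%.
Line E: insulated cable → 02.02; rated 400 kW → 02.02.02; for motor vehicles → 02.02.02.03. Scheduled 27%. No special measure applies. → 27%.
Sum: 4% + 7% + 9% + 26% + 27% = 73%.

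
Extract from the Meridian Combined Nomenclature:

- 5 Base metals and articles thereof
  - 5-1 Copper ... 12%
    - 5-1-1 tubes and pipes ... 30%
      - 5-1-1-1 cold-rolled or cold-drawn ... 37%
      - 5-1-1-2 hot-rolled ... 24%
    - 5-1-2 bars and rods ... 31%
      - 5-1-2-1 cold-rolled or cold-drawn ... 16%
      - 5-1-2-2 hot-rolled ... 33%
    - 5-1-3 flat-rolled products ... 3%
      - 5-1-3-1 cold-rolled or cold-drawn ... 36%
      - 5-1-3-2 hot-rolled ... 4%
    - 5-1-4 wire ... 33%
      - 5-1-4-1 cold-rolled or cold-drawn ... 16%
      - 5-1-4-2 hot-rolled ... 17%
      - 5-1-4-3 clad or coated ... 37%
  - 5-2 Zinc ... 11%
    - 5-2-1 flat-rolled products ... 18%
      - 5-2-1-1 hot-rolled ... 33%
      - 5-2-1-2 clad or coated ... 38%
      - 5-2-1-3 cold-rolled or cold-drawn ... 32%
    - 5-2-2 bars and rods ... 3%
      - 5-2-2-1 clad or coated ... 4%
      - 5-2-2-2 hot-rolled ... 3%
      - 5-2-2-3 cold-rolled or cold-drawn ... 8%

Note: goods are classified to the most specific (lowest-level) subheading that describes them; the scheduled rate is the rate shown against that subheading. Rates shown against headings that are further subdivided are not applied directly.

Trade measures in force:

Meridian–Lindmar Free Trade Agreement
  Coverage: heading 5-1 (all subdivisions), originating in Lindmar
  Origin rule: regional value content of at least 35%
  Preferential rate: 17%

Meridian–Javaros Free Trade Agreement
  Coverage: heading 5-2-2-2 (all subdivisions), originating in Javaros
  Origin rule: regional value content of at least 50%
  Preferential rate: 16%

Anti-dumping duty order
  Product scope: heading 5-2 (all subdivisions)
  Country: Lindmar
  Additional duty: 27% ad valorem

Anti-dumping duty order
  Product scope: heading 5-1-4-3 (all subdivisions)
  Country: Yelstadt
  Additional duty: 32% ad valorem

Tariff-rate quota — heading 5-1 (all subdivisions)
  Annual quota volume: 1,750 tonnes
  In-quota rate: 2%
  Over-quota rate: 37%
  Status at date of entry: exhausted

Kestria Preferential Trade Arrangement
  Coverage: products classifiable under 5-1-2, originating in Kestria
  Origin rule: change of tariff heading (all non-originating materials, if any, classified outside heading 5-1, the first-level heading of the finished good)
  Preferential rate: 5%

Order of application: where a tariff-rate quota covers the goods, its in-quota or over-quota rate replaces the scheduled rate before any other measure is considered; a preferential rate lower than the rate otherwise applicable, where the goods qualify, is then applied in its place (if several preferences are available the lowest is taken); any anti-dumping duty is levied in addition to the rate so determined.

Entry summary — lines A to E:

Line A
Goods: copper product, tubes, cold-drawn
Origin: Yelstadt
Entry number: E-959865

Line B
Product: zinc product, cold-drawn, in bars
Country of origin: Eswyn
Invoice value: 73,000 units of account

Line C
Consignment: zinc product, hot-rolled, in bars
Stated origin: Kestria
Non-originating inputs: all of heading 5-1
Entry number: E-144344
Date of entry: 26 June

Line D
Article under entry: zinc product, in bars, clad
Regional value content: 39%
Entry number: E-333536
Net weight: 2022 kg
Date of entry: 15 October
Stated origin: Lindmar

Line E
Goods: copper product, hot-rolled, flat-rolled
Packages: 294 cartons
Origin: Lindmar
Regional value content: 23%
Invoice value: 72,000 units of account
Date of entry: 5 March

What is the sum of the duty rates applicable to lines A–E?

116%

Line A: copper → 5-1; tubes → 5-1-1; cold-drawn → 5-1-1-1. Scheduled 37%. quota on 5-1 exhausted → over-quota 37%. → 37%.
Line B: zinc → 5-2; in bars → 5-2-2; cold-drawn → 5-2-2-3. Scheduled 8%. No special measure applies. → 8%.
Line C: zinc → 5-2; in bars → 5-2-2; hot-rolled → 5-2-2-2. Scheduled 3%. Kestria agreement on 5-1-2: 5-2-2-2 not covered. → 3%.
Line D: zinc → 5-2; in bars → 5-2-2; clad → 5-2-2-1. Scheduled 4%. Lindmar agreement on 5-1: 5-2-2-1 not covered; anti-dumping (Lindmar, 5-2): +27%; total 4% + 27% = 31%. → 31%.
Line E: copper → 5-1; flat-rolled → 5-1-3; hot-rolled → 5-1-3-2. Scheduled 4%. quota on 5-1 exhausted → over-quota 37%; Lindmar agreement on 5-1: RVC < 35%. → 37%.
Sum: 37% + 8% + 3% + 31% + 37% = 116%.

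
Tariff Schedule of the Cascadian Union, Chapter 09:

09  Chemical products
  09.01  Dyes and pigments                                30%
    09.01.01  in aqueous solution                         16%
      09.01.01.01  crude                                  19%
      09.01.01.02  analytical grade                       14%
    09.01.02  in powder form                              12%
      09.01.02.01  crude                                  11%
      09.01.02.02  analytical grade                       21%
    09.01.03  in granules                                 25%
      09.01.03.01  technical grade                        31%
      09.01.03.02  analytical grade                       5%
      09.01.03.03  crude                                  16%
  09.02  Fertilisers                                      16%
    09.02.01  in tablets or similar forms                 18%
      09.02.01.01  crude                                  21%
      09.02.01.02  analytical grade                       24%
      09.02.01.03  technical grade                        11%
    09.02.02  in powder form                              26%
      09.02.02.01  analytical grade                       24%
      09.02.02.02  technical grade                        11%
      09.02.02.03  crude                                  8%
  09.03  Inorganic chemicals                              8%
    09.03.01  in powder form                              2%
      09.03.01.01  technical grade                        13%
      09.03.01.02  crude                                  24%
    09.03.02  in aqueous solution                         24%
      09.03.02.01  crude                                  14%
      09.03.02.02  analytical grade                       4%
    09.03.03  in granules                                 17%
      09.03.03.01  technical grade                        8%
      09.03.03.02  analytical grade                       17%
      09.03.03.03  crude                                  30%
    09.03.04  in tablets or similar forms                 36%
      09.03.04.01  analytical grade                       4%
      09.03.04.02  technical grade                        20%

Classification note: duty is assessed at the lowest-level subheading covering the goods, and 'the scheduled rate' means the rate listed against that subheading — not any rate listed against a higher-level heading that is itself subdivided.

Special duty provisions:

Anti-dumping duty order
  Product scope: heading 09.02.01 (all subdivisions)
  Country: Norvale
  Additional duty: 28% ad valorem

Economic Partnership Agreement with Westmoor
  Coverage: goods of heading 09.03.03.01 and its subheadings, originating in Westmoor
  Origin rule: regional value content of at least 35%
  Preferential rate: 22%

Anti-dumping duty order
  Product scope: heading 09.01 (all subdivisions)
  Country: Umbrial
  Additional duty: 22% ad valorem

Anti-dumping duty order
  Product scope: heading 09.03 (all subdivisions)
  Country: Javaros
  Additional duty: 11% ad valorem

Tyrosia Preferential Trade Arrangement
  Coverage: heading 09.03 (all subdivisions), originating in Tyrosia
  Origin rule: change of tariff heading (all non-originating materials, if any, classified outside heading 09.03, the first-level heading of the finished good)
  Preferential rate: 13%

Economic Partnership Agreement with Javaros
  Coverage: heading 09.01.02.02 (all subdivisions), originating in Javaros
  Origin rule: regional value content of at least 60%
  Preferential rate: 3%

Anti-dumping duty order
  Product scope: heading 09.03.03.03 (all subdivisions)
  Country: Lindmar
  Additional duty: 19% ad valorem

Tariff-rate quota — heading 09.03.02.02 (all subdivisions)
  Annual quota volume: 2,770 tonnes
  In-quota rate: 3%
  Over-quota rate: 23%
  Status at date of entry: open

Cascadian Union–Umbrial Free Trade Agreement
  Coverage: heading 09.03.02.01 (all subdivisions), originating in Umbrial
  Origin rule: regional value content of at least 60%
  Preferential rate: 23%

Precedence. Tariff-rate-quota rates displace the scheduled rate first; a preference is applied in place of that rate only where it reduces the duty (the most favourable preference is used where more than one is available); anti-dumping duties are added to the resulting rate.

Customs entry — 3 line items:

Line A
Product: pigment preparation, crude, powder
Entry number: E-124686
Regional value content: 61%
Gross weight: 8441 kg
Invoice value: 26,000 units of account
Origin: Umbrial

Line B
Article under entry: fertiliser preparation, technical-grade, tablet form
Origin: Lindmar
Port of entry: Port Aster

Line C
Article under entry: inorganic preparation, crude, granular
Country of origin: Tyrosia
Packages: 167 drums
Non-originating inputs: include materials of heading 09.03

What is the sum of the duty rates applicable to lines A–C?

Line A: pigment → 09.01; powder → 09.01.02; crude → 09.01.02.01. Scheduled 11%. Umbrial agreement on 09.03.02.01: 09.01.02.01 not covered; anti-dumping (Umbrial, 09.01): +22%; total 11% + 22% = 33%. → 33%.
Line B: fertiliser → 09.02; tablet form → 09.02.01; technical-grade → 09.02.01.03. Scheduled 11%. No special measure applies. → 11%.
Line C: inorganic → 09.03; granular → 09.03.03; crude → 09.03.03.03. Scheduled 30%. Tyrosia agreement on 09.03: CTH not met. → 30%.
Sum: 33% + 11% + 30% = 74%.

74%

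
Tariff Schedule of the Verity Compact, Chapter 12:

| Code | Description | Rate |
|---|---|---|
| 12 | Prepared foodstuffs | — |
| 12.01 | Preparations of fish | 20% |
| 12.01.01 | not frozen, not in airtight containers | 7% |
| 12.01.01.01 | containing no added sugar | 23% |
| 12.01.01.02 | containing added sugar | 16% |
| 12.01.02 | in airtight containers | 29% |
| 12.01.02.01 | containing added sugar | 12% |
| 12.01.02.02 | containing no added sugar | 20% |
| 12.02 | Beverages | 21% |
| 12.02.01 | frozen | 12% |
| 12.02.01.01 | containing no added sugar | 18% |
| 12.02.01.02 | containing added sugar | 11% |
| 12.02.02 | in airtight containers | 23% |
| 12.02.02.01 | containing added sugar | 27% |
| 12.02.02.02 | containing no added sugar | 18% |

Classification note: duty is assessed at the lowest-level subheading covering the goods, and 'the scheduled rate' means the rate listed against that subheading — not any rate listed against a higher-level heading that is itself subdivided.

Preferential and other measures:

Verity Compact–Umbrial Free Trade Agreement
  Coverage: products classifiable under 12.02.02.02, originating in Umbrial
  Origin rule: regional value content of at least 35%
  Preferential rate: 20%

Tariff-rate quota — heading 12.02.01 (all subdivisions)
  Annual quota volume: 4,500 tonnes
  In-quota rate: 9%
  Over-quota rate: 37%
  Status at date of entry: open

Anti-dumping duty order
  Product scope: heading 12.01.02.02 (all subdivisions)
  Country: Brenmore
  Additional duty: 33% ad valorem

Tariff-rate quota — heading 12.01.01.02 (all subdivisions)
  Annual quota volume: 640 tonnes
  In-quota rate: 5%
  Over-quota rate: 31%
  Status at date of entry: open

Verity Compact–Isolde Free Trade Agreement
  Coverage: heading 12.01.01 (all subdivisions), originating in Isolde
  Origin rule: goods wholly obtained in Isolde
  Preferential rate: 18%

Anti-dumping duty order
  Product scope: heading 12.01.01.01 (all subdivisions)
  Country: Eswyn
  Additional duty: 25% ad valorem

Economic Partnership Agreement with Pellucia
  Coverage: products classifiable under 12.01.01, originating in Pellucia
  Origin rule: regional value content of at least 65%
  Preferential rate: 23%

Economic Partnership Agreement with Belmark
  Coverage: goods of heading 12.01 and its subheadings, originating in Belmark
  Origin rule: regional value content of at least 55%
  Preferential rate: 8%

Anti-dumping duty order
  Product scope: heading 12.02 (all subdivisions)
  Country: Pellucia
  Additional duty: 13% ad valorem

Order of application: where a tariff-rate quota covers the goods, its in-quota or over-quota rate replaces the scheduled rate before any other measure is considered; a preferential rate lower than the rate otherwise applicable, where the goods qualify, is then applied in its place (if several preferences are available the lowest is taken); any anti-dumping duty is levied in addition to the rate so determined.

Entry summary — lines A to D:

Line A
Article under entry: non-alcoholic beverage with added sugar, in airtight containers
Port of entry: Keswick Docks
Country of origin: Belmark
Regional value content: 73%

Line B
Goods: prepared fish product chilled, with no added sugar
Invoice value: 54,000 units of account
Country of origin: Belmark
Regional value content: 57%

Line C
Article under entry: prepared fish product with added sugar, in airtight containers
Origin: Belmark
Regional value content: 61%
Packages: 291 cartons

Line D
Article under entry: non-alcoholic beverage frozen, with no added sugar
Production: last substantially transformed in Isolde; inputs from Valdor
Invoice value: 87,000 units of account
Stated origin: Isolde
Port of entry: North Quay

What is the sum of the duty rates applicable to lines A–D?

Line A: non-alcoholic beverage → 12.02; in airtight containers → 12.02.02; with added sugar → 12.02.02.01. Scheduled 27%. Belmark agreement on 12.01: 12.02.02.01 not covered. → 27%.
Line B: prepared fish product → 12.01; chilled → 12.01.01; with no added sugar → 12.01.01.01. Scheduled 23%. Belmark agreement on 12.01: RVC ≥ 55% → 8% available; preferential 8%. → 8%.
Line C: prepared fish product → 12.01; in airtight containers → 12.01.02; with added sugar → 12.01.02.01. Scheduled 12%. Belmark agreement on 12.01: RVC ≥ 55% → 8% available; preferential 8%. → 8%.
Line D: non-alcoholic beverage → 12.02; frozen → 12.02.01; with no added sugar → 12.02.01.01. Scheduled 18%. quota on 12.02.01 open → in-quota 9%; Isolde agreement on 12.01.01: 12.02.01.01 not covered. → 9%.
Sum: 27% + 8% + 8% + 9% = 52%.

52%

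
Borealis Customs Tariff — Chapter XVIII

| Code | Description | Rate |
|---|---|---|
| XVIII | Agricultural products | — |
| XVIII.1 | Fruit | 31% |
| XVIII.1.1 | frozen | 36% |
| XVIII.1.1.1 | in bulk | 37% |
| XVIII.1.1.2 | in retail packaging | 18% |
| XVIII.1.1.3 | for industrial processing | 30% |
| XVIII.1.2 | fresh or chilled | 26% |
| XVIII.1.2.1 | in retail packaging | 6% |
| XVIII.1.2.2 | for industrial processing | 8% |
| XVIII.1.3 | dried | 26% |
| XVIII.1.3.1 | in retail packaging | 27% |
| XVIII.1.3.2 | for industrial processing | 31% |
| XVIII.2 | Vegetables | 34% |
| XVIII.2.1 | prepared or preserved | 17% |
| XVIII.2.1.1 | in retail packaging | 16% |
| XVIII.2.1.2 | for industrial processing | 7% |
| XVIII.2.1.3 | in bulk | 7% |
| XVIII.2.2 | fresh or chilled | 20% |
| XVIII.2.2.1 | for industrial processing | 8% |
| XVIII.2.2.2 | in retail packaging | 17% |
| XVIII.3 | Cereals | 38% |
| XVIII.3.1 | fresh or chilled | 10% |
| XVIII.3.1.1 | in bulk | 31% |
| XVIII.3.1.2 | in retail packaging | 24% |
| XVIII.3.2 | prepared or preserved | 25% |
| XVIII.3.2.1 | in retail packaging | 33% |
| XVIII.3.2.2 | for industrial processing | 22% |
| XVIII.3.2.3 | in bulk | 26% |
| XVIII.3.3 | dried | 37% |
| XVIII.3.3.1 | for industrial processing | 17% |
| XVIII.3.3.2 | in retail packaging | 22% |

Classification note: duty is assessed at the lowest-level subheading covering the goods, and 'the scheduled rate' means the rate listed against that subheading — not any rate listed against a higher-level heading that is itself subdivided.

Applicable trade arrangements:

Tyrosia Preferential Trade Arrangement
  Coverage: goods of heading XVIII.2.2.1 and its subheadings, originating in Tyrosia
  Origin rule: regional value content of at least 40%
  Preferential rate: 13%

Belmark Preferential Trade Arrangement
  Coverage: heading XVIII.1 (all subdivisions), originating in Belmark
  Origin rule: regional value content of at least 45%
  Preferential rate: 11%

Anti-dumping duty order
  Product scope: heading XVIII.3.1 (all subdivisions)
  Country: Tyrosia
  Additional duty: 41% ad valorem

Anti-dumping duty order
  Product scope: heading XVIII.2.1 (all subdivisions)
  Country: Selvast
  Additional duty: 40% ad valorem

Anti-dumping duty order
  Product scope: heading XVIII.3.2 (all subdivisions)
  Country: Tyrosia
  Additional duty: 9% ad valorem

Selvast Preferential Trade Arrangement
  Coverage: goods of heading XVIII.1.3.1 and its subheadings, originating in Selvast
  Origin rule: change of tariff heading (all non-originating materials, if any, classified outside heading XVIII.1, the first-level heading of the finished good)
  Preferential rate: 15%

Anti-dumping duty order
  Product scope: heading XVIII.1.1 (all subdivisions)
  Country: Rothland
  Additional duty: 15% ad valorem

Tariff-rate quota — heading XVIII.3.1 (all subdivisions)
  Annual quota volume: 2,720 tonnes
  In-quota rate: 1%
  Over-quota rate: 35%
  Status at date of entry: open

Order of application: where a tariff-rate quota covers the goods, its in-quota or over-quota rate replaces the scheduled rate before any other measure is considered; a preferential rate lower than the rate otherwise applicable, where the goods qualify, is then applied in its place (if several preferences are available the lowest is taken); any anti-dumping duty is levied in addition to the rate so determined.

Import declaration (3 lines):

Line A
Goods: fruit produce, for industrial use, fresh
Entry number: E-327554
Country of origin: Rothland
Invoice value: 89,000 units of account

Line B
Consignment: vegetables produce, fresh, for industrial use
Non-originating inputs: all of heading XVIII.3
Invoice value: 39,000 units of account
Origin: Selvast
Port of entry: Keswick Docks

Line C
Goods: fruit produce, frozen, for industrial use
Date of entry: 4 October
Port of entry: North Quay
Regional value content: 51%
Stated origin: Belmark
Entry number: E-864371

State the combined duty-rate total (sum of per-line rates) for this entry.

Line A: fruit → XVIII.1; fresh → XVIII.1.2; for industrial use → XVIII.1.2.2. Scheduled 8%. No special measure applies. → 8%.
Line B: vegetables → XVIII.2; fresh → XVIII.2.2; for industrial use → XVIII.2.2.1. Scheduled 8%. Selvast agreement on XVIII.1.3.1: XVIII.2.2.1 not covered. → 8%.
Line C: fruit → XVIII.1; frozen → XVIII.1.1; for industrial use → XVIII.1.1.3. Scheduled 30%. Belmark agreement on XVIII.1: RVC ≥ 45% → 11% available; preferential 11%. → 11%.
Sum: 8% + 8% + 11% = 27%.

27%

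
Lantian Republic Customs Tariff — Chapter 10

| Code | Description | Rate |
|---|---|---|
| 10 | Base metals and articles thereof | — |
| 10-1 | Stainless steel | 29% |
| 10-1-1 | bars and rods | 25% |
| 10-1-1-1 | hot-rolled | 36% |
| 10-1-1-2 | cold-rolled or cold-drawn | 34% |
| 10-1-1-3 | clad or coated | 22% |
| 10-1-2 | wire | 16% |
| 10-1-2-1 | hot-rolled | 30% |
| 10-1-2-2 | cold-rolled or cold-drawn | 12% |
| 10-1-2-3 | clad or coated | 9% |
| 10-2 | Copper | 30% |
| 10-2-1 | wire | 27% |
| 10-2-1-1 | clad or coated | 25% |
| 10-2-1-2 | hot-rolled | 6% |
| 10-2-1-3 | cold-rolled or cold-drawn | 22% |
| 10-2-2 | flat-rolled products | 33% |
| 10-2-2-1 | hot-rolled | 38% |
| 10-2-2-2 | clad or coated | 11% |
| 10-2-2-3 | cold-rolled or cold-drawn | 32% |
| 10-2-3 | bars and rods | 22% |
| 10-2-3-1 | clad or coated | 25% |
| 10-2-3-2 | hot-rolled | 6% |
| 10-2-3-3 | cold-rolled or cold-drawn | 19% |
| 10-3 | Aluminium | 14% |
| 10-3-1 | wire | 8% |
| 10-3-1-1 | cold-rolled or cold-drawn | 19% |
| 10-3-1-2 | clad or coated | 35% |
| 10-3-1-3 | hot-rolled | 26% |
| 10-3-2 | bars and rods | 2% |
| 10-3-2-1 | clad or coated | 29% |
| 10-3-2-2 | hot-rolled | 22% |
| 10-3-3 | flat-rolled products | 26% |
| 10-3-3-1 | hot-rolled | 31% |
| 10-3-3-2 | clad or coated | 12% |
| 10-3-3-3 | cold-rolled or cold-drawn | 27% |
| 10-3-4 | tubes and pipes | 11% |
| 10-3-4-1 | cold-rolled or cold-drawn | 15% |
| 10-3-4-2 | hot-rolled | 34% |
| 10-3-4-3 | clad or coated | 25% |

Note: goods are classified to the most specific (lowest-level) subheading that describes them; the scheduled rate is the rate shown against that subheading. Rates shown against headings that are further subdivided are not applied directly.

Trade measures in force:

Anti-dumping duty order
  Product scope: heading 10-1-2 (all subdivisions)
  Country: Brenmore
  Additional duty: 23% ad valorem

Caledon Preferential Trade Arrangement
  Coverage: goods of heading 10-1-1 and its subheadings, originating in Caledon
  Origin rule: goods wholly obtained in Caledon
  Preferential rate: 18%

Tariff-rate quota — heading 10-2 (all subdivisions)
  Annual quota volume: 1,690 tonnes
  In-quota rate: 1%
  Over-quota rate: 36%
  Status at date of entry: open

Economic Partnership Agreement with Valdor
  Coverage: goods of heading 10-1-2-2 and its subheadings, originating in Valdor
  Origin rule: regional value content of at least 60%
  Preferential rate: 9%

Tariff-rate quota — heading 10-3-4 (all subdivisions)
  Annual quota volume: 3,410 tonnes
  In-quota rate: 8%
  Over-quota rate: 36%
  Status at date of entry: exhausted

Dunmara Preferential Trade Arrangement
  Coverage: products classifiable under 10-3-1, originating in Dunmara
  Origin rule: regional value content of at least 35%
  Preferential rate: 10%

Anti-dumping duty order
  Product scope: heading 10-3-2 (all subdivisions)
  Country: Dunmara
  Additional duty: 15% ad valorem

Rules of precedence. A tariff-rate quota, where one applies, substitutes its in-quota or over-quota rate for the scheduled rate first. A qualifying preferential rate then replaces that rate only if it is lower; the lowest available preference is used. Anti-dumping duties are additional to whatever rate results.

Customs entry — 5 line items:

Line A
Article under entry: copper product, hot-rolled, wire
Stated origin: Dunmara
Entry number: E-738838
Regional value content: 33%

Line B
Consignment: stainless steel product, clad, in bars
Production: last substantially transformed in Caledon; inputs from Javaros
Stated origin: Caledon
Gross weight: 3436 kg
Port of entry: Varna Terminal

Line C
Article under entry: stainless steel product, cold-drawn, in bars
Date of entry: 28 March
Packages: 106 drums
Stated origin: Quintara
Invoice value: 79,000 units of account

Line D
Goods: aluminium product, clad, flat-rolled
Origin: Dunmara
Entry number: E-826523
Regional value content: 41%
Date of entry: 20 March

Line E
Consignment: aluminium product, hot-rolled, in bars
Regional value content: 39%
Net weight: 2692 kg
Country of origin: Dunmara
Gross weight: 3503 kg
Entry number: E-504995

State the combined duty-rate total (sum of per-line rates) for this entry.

Line A: copper → 10-2; wire → 10-2-1; hot-rolled → 10-2-1-2. Scheduled 6%. quota on 10-2 open → in-quota 1%; Dunmara agreement on 10-3-1: 10-2-1-2 not covered. → 1%.
Line B: stainless steel → 10-1; in bars → 10-1-1; clad → 10-1-1-3. Scheduled 22%. Caledon agreement on 10-1-1: not wholly obtained. → 22%.
Line C: stainless steel → 10-1; in bars → 10-1-1; cold-drawn → 10-1-1-2. Scheduled 34%. No special measure applies. → 34%.
Line D: aluminium → 10-3; flat-rolled → 10-3-3; clad → 10-3-3-2. Scheduled 12%. Dunmara agreement on 10-3-1: 10-3-3-2 not covered. → 12%.
Line E: aluminium → 10-3; in bars → 10-3-2; hot-rolled → 10-3-2-2. Scheduled 22%. Dunmara agreement on 10-3-1: 10-3-2-2 not covered; anti-dumping (Dunmara, 10-3-2): +15%; total 22% + 15% = 37%. → 37%.
Sum: 1% + 22% + 34% + 12% + 37% = 106%.

106%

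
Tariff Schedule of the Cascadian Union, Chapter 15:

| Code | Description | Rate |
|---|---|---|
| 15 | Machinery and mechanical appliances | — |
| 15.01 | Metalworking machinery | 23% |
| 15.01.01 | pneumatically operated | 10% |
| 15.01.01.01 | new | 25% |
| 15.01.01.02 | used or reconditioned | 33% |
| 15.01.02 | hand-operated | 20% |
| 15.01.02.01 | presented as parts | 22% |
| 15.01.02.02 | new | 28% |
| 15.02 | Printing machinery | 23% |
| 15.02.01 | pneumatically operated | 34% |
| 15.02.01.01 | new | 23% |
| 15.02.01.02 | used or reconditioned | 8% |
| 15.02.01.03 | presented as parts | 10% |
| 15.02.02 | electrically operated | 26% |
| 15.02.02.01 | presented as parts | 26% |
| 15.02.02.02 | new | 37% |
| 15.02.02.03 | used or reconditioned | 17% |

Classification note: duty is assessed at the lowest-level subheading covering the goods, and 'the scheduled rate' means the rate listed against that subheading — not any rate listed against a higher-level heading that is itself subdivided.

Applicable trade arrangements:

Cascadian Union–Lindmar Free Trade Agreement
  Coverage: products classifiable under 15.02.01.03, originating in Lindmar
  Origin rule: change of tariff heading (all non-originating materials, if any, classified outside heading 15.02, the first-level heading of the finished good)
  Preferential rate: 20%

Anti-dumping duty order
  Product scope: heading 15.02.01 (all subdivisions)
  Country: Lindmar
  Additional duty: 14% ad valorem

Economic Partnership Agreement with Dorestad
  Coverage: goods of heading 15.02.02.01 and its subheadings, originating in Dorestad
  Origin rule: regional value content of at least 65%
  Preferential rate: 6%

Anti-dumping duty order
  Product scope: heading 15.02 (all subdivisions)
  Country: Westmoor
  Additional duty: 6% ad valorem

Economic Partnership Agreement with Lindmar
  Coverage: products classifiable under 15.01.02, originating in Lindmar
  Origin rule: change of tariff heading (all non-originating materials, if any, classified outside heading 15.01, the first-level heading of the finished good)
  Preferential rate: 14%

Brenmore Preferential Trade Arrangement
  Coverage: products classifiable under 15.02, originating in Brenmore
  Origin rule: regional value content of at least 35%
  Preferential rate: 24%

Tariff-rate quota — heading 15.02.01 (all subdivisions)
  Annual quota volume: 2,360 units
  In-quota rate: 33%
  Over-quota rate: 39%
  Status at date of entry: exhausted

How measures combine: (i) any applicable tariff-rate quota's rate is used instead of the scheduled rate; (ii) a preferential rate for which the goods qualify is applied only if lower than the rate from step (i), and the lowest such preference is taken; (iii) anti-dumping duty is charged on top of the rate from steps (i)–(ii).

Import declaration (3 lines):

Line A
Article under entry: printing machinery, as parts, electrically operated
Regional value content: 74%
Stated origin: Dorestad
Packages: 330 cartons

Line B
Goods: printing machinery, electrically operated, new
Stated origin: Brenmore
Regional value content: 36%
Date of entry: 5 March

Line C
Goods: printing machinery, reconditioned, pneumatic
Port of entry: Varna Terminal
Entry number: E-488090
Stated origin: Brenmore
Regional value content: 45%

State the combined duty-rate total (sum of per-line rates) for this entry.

Line A: printing → 15.02; electrically operated → 15.02.02; as parts → 15.02.02.01. Scheduled 26%. Dorestad agreement on 15.02.02.01: RVC ≥ 65% → 6% available; preferential 6%. → 6%.
Line B: printing → 15.02; electrically operated → 15.02.02; new → 15.02.02.02. Scheduled 37%. Brenmore agreement on 15.02: RVC ≥ 35% → 24% available; preferential 24%. → 24%.
Line C: printing → 15.02; pneumatic → 15.02.01; reconditioned → 15.02.01.02. Scheduled 8%. quota on 15.02.01 exhausted → over-quota 39%; Brenmore agreement on 15.02: RVC ≥ 35% → 24% available; preferential 24%. → 24%.
Sum: 6% + 24% + 24% = 54%.

54%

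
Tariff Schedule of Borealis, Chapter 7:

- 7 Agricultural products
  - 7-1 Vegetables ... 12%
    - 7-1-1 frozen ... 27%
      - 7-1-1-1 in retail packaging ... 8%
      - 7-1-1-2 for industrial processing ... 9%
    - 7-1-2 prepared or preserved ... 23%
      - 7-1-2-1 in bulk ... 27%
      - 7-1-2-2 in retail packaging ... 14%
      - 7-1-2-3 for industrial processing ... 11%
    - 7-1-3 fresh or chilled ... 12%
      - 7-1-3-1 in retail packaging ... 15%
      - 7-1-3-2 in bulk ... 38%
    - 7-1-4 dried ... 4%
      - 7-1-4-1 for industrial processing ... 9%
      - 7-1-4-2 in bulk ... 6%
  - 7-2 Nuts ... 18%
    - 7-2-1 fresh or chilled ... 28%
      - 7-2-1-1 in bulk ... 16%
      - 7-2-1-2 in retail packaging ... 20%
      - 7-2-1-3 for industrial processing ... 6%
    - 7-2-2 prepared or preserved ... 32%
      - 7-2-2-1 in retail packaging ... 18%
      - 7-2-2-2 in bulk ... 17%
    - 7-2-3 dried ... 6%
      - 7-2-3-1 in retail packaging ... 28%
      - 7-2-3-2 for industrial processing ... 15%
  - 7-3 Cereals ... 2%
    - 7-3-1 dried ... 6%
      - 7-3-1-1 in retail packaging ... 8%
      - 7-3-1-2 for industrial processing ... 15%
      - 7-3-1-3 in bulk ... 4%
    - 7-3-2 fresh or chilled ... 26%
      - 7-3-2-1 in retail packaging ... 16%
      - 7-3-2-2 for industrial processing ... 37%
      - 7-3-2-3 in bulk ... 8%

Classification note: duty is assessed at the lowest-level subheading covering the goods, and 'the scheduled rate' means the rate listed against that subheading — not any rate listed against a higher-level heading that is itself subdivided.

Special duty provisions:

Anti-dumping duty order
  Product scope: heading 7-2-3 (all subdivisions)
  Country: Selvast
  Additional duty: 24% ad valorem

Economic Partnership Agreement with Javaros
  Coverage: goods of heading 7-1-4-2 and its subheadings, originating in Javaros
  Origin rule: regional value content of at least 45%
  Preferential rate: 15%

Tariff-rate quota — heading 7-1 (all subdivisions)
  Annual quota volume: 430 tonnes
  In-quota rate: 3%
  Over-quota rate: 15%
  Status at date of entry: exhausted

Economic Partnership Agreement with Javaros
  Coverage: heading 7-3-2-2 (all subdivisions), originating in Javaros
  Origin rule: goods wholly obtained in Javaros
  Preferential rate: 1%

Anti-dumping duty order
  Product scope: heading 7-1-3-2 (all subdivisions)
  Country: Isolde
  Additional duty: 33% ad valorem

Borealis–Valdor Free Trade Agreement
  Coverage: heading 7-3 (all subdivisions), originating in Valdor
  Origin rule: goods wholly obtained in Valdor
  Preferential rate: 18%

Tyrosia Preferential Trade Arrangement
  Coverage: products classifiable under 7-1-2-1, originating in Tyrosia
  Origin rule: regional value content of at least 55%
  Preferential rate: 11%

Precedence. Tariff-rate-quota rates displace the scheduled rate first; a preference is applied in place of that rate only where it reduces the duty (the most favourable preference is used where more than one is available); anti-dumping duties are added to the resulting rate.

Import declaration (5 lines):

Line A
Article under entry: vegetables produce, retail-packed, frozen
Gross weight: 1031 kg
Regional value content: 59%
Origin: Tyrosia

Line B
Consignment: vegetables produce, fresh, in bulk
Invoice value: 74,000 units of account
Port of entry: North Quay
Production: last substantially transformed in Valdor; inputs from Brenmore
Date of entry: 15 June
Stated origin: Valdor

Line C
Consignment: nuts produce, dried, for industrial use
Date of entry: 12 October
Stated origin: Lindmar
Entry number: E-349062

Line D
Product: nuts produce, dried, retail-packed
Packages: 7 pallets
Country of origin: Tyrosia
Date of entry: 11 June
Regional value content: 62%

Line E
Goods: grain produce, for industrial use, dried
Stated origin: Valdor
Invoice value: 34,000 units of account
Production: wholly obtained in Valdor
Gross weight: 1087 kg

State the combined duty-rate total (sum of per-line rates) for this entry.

Line A: vegetables → 7-1; frozen → 7-1-1; retail-packed → 7-1-1-1. Scheduled 8%. quota on 7-1 exhausted → over-quota 15%; Tyrosia agreement on 7-1-2-1: 7-1-1-1 not covered. → 15%.
Line B: vegetables → 7-1; fresh → 7-1-3; in bulk → 7-1-3-2. Scheduled 38%. quota on 7-1 exhausted → over-quota 15%; Valdor agreement on 7-3: 7-1-3-2 not covered. → 15%.
Line C: nuts → 7-2; dried → 7-2-3; for industrial use → 7-2-3-2. Scheduled 15%. No special measure applies. → 15%.
Line D: nuts → 7-2; dried → 7-2-3; retail-packed → 7-2-3-1. Scheduled 28%. Tyrosia agreement on 7-1-2-1: 7-2-3-1 not covered. → 28%.
Line E: grain → 7-3; dried → 7-3-1; for industrial use → 7-3-1-2. Scheduled 15%. Valdor agreement on 7-3: wholly obtained → 18% available; preference 18% not lower than 15% → no reduction. → 15%.
Sum: 15% + 15% + 15% + 28% + 15% = 88%.

88%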